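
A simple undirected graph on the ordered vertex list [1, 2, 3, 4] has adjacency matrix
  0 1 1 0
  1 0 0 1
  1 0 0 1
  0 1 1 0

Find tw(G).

2

A width-2 tree decomposition is:
Bags: B1 = {1, 2, 4}  B2 = {1, 3, 4}
Tree: B1–B2
Each bag holds 3 vertices, so the decomposition has width 2, which upper-bounds the treewidth. For the lower bound, G contains the cycle 4–2–1–3–4, so G is not a forest; only forests have treewidth ≤ 1, hence tw(G) ≥ 2. Combining the bounds, tw(G) = 2.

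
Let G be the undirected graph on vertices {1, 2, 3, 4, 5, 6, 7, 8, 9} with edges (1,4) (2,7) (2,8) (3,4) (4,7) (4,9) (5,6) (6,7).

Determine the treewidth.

A width-1 tree decomposition is:
Bags: B1 = {3, 4}  B2 = {1, 4}  B3 = {4, 7}  B4 = {6, 7}  B5 = {5, 6}  B6 = {2, 7}  B7 = {2, 8}  B8 = {4, 9}
Tree: B1–B2, B2–B3, B3–B4, B4–B5, B4–B6, B6–B7, B1–B8
Each bag holds 2 vertices, so the decomposition has width 1, which upper-bounds the treewidth. G has an edge, so its treewidth is at least 1. The upper and lower bounds meet at 1, so that is the treewidth.

1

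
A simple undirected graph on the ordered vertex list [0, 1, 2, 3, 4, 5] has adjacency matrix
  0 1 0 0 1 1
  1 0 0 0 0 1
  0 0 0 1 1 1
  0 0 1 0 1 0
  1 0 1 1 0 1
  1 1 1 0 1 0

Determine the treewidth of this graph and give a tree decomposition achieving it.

Every bag has size at most 3, so the width is 3 − 1 = 2 and tw(G) ≤ 2. Conversely, {0, 1, 5} is a clique of size 3, and the vertices of any clique must share a bag in every tree decomposition; so some bag has ≥ 3 vertices and tw(G) ≥ 2. Therefore the treewidth is 2.

Treewidth 2.
Bags: B1 = {0, 4, 5}  B2 = {2, 4, 5}  B3 = {2, 3, 4}  B4 = {0, 1, 5}
Tree: B1–B2, B2–B3, B1–B4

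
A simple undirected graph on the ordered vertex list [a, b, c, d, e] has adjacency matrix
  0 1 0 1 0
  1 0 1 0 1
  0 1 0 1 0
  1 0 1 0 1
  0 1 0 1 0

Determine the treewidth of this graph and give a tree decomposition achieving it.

Every bag has size at most 3, so the width is 3 − 1 = 2 and tw(G) ≤ 2. For the lower bound, G contains the cycle a–d–e–b–a, so G is not a forest; only forests have treewidth ≤ 1, hence tw(G) ≥ 2. The upper and lower bounds meet at 2, so that is the treewidth.

Treewidth 2.
One optimal decomposition is:
Bags: B1 = {a, b, d}  B2 = {b, d, e}  B3 = {b, c, d}
Tree: B1–B2, B2–B3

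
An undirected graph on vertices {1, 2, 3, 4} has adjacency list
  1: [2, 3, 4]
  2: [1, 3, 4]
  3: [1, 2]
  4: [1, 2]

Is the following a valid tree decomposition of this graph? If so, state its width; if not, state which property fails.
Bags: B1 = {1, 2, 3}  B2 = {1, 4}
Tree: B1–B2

A tree decomposition must satisfy three properties: every vertex lies in some bag; for every edge, both endpoints lie together in some bag; and for every vertex, the bags containing it form a connected subtree. Here edge (2,4) lies in no bag, so the decomposition is invalid.

No — edge (2,4) lies in no bag.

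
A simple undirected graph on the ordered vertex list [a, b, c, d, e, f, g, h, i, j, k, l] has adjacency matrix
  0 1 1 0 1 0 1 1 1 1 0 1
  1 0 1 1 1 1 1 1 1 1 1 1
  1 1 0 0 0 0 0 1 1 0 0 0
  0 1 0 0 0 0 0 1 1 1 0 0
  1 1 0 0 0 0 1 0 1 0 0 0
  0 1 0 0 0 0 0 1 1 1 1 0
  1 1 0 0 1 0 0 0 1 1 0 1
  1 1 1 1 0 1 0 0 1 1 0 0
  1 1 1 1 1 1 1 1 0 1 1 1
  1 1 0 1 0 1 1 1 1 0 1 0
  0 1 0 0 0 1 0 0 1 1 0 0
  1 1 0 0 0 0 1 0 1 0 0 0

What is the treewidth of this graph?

4

A width-4 tree decomposition is:
Bags: B1 = {a, b, h, i, j}  B2 = {a, b, g, i, j}  B3 = {b, f, h, i, j}  B4 = {a, b, g, i, l}  B5 = {a, b, e, g, i}  B6 = {b, f, i, j, k}  B7 = {b, d, h, i, j}  B8 = {a, b, c, h, i}
Tree: B1–B2, B1–B3, B2–B4, B4–B5, B3–B6, B3–B7, B1–B8
The largest bag has 5 vertices, giving width 4; this decomposition certifies tw(G) ≤ 4. On the other hand G contains the 5-clique {b, d, h, i, j}. A clique must lie in a single bag of any decomposition, so no decomposition can have width below 4. Hence tw(G) = 4 exactly.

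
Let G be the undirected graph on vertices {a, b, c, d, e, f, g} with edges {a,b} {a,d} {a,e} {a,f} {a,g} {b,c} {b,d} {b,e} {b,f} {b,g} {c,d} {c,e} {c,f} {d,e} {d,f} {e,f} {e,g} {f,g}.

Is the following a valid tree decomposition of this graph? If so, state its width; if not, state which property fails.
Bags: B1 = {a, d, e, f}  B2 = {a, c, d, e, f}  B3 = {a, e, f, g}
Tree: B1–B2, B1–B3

No — vertex b appears in no bag.

A tree decomposition must satisfy three properties: every vertex lies in some bag; for every edge, both endpoints lie together in some bag; and for every vertex, the bags containing it form a connected subtree. Here vertex b appears in no bag, so the decomposition is invalid.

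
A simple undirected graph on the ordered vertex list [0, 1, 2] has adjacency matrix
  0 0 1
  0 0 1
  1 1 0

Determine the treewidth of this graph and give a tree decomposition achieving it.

Each bag holds 2 vertices, so the decomposition has width 1, which upper-bounds the treewidth. Since G has at least one edge (e.g. 2–1), it is not an edgeless graph, so tw(G) ≥ 1. Therefore the treewidth is 1.

Treewidth 1.
One optimal decomposition is:
Bags: B1 = {1, 2}  B2 = {0, 2}
Tree: B1–B2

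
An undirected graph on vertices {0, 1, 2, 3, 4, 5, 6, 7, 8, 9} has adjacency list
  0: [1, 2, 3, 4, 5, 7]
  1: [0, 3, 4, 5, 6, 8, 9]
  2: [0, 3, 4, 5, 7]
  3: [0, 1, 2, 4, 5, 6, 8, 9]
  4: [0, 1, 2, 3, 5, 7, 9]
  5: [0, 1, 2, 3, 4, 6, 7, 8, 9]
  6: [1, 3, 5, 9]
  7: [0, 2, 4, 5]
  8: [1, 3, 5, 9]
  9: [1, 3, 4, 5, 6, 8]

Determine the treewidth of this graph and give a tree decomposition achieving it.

Every bag has size at most 5, so the width is 5 − 1 = 4 and tw(G) ≤ 4. Conversely, {0, 1, 3, 4, 5} is a clique of size 5, and the vertices of any clique must share a bag in every tree decomposition; so some bag has ≥ 5 vertices and tw(G) ≥ 4. The upper and lower bounds meet at 4, so that is the treewidth.

Treewidth 4.
One such decomposition:
Bags: B1 = {1, 3, 4, 5, 9}  B2 = {1, 3, 5, 6, 9}  B3 = {0, 1, 3, 4, 5}  B4 = {0, 2, 3, 4, 5}  B5 = {1, 3, 5, 8, 9}  B6 = {0, 2, 4, 5, 7}
Tree: B1–B2, B1–B3, B3–B4, B2–B5, B4–B6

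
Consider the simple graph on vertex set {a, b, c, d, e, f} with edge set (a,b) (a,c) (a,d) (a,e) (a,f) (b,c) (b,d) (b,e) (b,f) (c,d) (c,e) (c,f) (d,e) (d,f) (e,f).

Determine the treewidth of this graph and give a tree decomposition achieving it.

Treewidth 5.
One optimal decomposition is:
Bags: B1 = {a, b, c, d, e, f}
Tree: (single bag)

A single bag containing all 6 vertices is trivially a valid decomposition of width 5. Conversely, {a, b, c, d, e, f} is a clique of size 6, and the vertices of any clique must share a bag in every tree decomposition; so some bag has ≥ 6 vertices and tw(G) ≥ 5. The upper and lower bounds meet at 5, so that is the treewidth.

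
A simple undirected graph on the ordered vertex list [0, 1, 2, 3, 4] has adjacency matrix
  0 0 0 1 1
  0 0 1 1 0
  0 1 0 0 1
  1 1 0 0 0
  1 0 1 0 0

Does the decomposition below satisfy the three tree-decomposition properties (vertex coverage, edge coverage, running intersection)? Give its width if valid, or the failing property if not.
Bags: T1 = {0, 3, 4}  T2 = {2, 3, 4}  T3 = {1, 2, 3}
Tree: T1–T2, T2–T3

Every vertex of G appears in some bag (union = {0, 1, 2, 3, 4}); every edge is covered by a bag; and for each vertex v the set of bags containing v is connected in the bag tree. The decomposition is therefore valid. The largest bag has 3 vertices, so the width is 2.

Yes; width 2.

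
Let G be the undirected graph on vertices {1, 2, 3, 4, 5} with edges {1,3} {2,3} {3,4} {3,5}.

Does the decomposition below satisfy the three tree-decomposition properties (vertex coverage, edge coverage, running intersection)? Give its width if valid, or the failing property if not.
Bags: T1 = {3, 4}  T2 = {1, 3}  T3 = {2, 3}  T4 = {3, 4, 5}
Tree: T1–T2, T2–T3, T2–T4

No — bags containing vertex 4 are not connected in the tree.

A tree decomposition must satisfy three properties: every vertex lies in some bag; for every edge, both endpoints lie together in some bag; and for every vertex, the bags containing it form a connected subtree. Here bags containing vertex 4 are not connected in the tree, so the decomposition is invalid.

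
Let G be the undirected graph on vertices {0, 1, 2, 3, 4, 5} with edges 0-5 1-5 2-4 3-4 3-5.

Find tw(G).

1

A width-1 tree decomposition is:
Bags: B1 = {3, 5}  B2 = {0, 5}  B3 = {3, 4}  B4 = {2, 4}  B5 = {1, 5}
Tree: B1–B2, B1–B3, B3–B4, B2–B5
The largest bag has 2 vertices, giving width 1; this decomposition certifies tw(G) ≤ 1. Any graph with an edge has treewidth ≥ 1, and G has the edge 5–3. Hence tw(G) = 1 exactly.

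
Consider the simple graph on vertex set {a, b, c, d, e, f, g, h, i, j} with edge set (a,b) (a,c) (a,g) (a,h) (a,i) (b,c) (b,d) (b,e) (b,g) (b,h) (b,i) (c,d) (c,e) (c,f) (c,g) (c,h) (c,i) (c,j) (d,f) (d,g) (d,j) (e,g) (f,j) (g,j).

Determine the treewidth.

A width-3 tree decomposition is:
Bags: B1 = {a, b, c, g}  B2 = {a, b, c, h}  B3 = {a, b, c, i}  B4 = {b, c, d, g}  B5 = {c, d, g, j}  B6 = {b, c, e, g}  B7 = {c, d, f, j}
Tree: B1–B2, B1–B3, B1–B4, B4–B5, B1–B6, B5–B7
Every bag has size at most 4, so the width is 4 − 1 = 3 and tw(G) ≤ 3. On the other hand G contains the 4-clique {c, d, g, j}. A clique must lie in a single bag of any decomposition, so no decomposition can have width below 3. Combining the bounds, tw(G) = 3.

3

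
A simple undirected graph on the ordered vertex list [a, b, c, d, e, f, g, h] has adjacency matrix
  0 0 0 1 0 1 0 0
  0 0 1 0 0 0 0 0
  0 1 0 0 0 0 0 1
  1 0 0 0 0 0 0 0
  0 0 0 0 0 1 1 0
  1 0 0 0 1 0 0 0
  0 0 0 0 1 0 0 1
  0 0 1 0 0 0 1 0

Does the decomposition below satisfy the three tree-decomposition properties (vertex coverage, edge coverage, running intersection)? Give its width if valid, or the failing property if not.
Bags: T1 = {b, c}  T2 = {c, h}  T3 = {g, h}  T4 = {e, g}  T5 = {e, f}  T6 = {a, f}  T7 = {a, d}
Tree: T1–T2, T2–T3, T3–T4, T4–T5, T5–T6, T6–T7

Checking the three conditions: (i) the bags cover all of {a, b, c, d, e, f, g, h}; (ii) for each edge, some bag contains both endpoints; (iii) the bags containing any fixed vertex form a subtree. All hold, so the decomposition is valid with width 2 − 1 = 1.

Yes; width 1.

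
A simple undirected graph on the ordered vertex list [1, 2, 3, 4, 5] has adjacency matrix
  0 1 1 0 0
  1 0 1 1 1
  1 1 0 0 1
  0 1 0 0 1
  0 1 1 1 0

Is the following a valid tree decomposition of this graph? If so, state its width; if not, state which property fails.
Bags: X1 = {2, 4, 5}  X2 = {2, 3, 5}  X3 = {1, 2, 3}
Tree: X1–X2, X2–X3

Every vertex of G appears in some bag (union = {1, 2, 3, 4, 5}); every edge is covered by a bag; and for each vertex v the set of bags containing v is connected in the bag tree. The decomposition is therefore valid. The largest bag has 3 vertices, so the width is 2.

Yes; width 2.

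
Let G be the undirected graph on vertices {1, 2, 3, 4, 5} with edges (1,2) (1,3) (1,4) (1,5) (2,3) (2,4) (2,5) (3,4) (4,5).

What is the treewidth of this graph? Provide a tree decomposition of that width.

Every bag has size at most 4, so the width is 4 − 1 = 3 and tw(G) ≤ 3. On the other hand G contains the 4-clique {1, 2, 3, 4}. A clique must lie in a single bag of any decomposition, so no decomposition can have width below 3. Therefore the treewidth is 3.

Treewidth 3.
Bags: B1 = {1, 2, 3, 4}  B2 = {1, 2, 4, 5}
Tree: B1–B2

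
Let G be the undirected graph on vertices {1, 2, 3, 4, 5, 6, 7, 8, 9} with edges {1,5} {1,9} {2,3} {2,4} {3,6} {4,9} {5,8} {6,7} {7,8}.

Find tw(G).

2

A width-2 tree decomposition is:
Bags: B1 = {1, 4, 9}  B2 = {1, 4, 5}  B3 = {4, 5, 8}  B4 = {4, 7, 8}  B5 = {4, 6, 7}  B6 = {3, 4, 6}  B7 = {2, 3, 4}
Tree: B1–B2, B2–B3, B3–B4, B4–B5, B5–B6, B6–B7
Every bag has size at most 3, so the width is 3 − 1 = 2 and tw(G) ≤ 2. Since 4–9–1–5–8–7–6–3–2–4 is a cycle in G, G is not acyclic. Forests are exactly the graphs of treewidth ≤ 1, so tw(G) ≥ 2. Therefore the treewidth is 2.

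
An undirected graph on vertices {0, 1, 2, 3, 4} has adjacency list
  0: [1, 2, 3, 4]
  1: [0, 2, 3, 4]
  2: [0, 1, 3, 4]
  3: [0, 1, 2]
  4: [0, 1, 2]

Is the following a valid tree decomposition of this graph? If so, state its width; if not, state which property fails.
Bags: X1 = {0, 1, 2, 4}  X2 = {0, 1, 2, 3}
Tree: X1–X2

Checking the three conditions: (i) the bags cover all of {0, 1, 2, 3, 4}; (ii) for each edge, some bag contains both endpoints; (iii) the bags containing any fixed vertex form a subtree. All hold, so the decomposition is valid with width 4 − 1 = 3.

Yes; width 3.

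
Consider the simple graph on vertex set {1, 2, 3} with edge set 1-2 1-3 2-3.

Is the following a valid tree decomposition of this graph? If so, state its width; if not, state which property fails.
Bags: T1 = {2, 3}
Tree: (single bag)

A tree decomposition must satisfy three properties: every vertex lies in some bag; for every edge, both endpoints lie together in some bag; and for every vertex, the bags containing it form a connected subtree. Here vertex 1 appears in no bag, so the decomposition is invalid.

No — vertex 1 appears in no bag.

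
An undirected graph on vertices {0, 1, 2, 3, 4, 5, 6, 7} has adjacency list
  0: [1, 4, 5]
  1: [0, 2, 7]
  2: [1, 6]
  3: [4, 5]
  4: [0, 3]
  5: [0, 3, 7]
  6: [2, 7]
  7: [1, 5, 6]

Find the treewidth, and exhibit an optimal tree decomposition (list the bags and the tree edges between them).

Treewidth 2.
One optimal decomposition is:
Bags: B1 = {1, 2, 6}  B2 = {1, 6, 7}  B3 = {0, 1, 7}  B4 = {0, 5, 7}  B5 = {0, 4, 5}  B6 = {3, 4, 5}
Tree: B1–B2, B2–B3, B3–B4, B4–B5, B5–B6

Each bag holds 3 vertices, so the decomposition has width 2, which upper-bounds the treewidth. The edges 2–6–7–1–2 form a cycle, so G is not a tree and its treewidth is at least 2. Combining the bounds, tw(G) = 2.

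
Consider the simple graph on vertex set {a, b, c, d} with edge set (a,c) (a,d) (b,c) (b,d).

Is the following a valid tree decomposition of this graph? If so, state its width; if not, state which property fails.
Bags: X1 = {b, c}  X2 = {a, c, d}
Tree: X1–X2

No — edge (d,b) lies in no bag.

A tree decomposition must satisfy three properties: every vertex lies in some bag; for every edge, both endpoints lie together in some bag; and for every vertex, the bags containing it form a connected subtree. Here edge (d,b) lies in no bag, so the decomposition is invalid.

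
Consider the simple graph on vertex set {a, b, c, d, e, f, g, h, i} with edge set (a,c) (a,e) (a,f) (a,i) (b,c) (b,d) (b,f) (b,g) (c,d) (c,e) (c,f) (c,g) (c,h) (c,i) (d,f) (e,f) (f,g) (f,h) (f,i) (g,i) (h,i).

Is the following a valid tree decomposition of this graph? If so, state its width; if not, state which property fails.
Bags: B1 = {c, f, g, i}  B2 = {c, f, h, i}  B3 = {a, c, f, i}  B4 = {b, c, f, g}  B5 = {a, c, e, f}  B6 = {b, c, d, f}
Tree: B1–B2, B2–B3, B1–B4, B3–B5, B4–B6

Every vertex of G appears in some bag (union = {a, b, c, d, e, f, g, h, i}); every edge is covered by a bag; and for each vertex v the set of bags containing v is connected in the bag tree. The decomposition is therefore valid. The largest bag has 4 vertices, so the width is 3.

Yes; width 3.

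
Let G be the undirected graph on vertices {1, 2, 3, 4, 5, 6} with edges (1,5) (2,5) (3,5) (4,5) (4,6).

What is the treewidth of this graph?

A width-1 tree decomposition is:
Bags: B1 = {2, 5}  B2 = {3, 5}  B3 = {4, 5}  B4 = {1, 5}  B5 = {4, 6}
Tree: B1–B2, B1–B3, B1–B4, B3–B5
Every bag has size at most 2, so the width is 2 − 1 = 1 and tw(G) ≤ 1. Any graph with an edge has treewidth ≥ 1, and G has the edge 5–2. Hence tw(G) = 1 exactly.

1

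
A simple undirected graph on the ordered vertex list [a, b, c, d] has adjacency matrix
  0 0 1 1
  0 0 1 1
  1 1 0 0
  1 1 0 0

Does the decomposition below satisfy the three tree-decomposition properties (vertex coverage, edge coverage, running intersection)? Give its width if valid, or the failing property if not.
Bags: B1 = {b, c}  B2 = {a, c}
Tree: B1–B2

A tree decomposition must satisfy three properties: every vertex lies in some bag; for every edge, both endpoints lie together in some bag; and for every vertex, the bags containing it form a connected subtree. Here vertex d appears in no bag, so the decomposition is invalid.

No — vertex d appears in no bag.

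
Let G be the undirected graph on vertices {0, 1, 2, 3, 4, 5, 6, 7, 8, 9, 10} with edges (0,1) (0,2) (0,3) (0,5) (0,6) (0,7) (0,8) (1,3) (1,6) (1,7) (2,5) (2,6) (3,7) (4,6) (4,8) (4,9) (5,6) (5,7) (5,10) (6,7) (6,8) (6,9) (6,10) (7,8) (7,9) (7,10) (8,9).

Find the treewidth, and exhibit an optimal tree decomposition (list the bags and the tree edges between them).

Each bag holds 4 vertices, so the decomposition has width 3, which upper-bounds the treewidth. For the lower bound, the 4 vertices {0, 1, 3, 7} are pairwise adjacent, and any tree decomposition puts a clique entirely inside one bag — forcing width ≥ 3. Hence tw(G) = 3 exactly.

Treewidth 3.
One optimal decomposition is:
Bags: B1 = {6, 7, 8, 9}  B2 = {0, 6, 7, 8}  B3 = {0, 5, 6, 7}  B4 = {0, 2, 5, 6}  B5 = {0, 1, 6, 7}  B6 = {5, 6, 7, 10}  B7 = {0, 1, 3, 7}  B8 = {4, 6, 8, 9}
Tree: B1–B2, B2–B3, B3–B4, B2–B5, B3–B6, B5–B7, B1–B8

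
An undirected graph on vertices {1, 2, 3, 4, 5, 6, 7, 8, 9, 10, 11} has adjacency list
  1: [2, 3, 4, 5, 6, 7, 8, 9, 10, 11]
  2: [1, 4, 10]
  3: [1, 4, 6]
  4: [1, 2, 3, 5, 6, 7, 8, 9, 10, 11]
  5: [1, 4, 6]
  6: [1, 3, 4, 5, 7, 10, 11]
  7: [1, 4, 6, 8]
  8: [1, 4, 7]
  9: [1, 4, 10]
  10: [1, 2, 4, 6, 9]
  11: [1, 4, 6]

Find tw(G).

3

A width-3 tree decomposition is:
Bags: B1 = {1, 4, 6, 10}  B2 = {1, 2, 4, 10}  B3 = {1, 4, 9, 10}  B4 = {1, 4, 6, 7}  B5 = {1, 4, 5, 6}  B6 = {1, 4, 7, 8}  B7 = {1, 4, 6, 11}  B8 = {1, 3, 4, 6}
Tree: B1–B2, B1–B3, B1–B4, B1–B5, B4–B6, B5–B7, B7–B8
The largest bag has 4 vertices, giving width 3; this decomposition certifies tw(G) ≤ 3. On the other hand G contains the 4-clique {1, 4, 7, 8}. A clique must lie in a single bag of any decomposition, so no decomposition can have width below 3. Combining the bounds, tw(G) = 3.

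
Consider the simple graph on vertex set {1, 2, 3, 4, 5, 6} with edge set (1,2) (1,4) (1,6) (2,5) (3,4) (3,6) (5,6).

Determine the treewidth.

A width-2 tree decomposition is:
Bags: B1 = {1, 2, 5}  B2 = {1, 5, 6}  B3 = {1, 4, 6}  B4 = {3, 4, 6}
Tree: B1–B2, B2–B3, B3–B4
The largest bag has 3 vertices, giving width 2; this decomposition certifies tw(G) ≤ 2. The edges 2–5–6–1–2 form a cycle, so G is not a tree and its treewidth is at least 2. Hence tw(G) = 2 exactly.

2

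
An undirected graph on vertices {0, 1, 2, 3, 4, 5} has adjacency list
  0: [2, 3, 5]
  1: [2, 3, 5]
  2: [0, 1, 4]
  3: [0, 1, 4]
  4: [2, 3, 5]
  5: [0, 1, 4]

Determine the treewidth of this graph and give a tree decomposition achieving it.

Each bag holds 4 vertices, so the decomposition has width 3, which upper-bounds the treewidth. For the lower bound: the 4 vertex sets {4,5}, {1,2}, {0}, {3} are disjoint, each induces a connected subgraph, and every pair is joined by at least one edge of G. Contracting each set to a single vertex therefore yields K_{4} as a minor, and since treewidth is minor-monotone, tw(G) ≥ tw(K_{4}) = 3. Hence tw(G) = 3 exactly.

Treewidth 3.
Bags: B1 = {0, 1, 4, 5}  B2 = {0, 1, 2, 4}  B3 = {0, 1, 3, 4}
Tree: B1–B2, B2–B3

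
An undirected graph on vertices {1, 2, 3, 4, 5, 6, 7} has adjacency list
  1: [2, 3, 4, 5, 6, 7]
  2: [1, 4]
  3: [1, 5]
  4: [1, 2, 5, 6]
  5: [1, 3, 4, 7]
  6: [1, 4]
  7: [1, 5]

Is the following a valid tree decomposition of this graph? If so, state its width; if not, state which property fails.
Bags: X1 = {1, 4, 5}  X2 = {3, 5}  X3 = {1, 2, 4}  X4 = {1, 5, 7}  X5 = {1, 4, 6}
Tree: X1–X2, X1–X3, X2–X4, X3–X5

No — edge (1,3) lies in no bag.

A tree decomposition must satisfy three properties: every vertex lies in some bag; for every edge, both endpoints lie together in some bag; and for every vertex, the bags containing it form a connected subtree. Here edge (1,3) lies in no bag, so the decomposition is invalid.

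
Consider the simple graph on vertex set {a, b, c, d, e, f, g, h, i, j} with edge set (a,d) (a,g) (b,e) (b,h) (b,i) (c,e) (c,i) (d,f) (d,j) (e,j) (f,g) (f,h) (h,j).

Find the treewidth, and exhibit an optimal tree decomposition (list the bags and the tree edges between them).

Every bag has size at most 3, so the width is 3 − 1 = 2 and tw(G) ≤ 2. For the lower bound, G contains the cycle g–a–d–f–g, so G is not a forest; only forests have treewidth ≤ 1, hence tw(G) ≥ 2. The upper and lower bounds meet at 2, so that is the treewidth.

Treewidth 2.
One such decomposition:
Bags: B1 = {a, f, g}  B2 = {a, d, f}  B3 = {d, f, h}  B4 = {d, h, j}  B5 = {b, h, j}  B6 = {b, e, j}  B7 = {b, e, i}  B8 = {c, e, i}
Tree: B1–B2, B2–B3, B3–B4, B4–B5, B5–B6, B6–B7, B7–B8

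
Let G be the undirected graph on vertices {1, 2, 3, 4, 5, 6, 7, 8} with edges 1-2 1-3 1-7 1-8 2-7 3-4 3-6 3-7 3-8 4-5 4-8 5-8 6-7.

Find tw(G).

2

A width-2 tree decomposition is:
Bags: B1 = {1, 3, 7}  B2 = {1, 2, 7}  B3 = {3, 6, 7}  B4 = {1, 3, 8}  B5 = {3, 4, 8}  B6 = {4, 5, 8}
Tree: B1–B2, B1–B3, B1–B4, B4–B5, B5–B6
The largest bag has 3 vertices, giving width 2; this decomposition certifies tw(G) ≤ 2. Conversely, {1, 2, 7} is a clique of size 3, and the vertices of any clique must share a bag in every tree decomposition; so some bag has ≥ 3 vertices and tw(G) ≥ 2. Hence tw(G) = 2 exactly.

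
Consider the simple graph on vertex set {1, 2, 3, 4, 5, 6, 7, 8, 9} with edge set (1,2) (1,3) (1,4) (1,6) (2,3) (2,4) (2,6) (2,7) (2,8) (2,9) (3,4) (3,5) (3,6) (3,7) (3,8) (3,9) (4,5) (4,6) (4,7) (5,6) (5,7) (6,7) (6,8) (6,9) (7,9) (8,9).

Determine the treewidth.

4

A width-4 tree decomposition is:
Bags: B1 = {1, 2, 3, 4, 6}  B2 = {2, 3, 4, 6, 7}  B3 = {2, 3, 6, 7, 9}  B4 = {2, 3, 6, 8, 9}  B5 = {3, 4, 5, 6, 7}
Tree: B1–B2, B2–B3, B3–B4, B2–B5
The largest bag has 5 vertices, giving width 4; this decomposition certifies tw(G) ≤ 4. For the lower bound, the 5 vertices {2, 3, 6, 8, 9} are pairwise adjacent, and any tree decomposition puts a clique entirely inside one bag — forcing width ≥ 4. The upper and lower bounds meet at 4, so that is the treewidth.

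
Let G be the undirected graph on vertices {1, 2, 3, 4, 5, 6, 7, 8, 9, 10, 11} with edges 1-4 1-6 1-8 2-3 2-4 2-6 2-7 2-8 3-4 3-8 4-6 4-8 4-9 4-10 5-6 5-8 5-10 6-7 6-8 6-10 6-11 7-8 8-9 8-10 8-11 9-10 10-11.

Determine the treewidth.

A width-3 tree decomposition is:
Bags: B1 = {2, 4, 6, 8}  B2 = {4, 6, 8, 10}  B3 = {2, 3, 4, 8}  B4 = {2, 6, 7, 8}  B5 = {6, 8, 10, 11}  B6 = {1, 4, 6, 8}  B7 = {5, 6, 8, 10}  B8 = {4, 8, 9, 10}
Tree: B1–B2, B1–B3, B1–B4, B2–B5, B1–B6, B2–B7, B2–B8
The largest bag has 4 vertices, giving width 3; this decomposition certifies tw(G) ≤ 3. Conversely, {4, 8, 9, 10} is a clique of size 4, and the vertices of any clique must share a bag in every tree decomposition; so some bag has ≥ 4 vertices and tw(G) ≥ 3. Combining the bounds, tw(G) = 3.

3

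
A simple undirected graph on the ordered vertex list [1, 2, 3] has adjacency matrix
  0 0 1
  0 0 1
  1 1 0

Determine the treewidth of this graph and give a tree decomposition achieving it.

Treewidth 1.
Bags: B1 = {1, 3}  B2 = {2, 3}
Tree: B1–B2

The largest bag has 2 vertices, giving width 1; this decomposition certifies tw(G) ≤ 1. Since G has at least one edge (e.g. 3–1), it is not an edgeless graph, so tw(G) ≥ 1. Therefore the treewidth is 1.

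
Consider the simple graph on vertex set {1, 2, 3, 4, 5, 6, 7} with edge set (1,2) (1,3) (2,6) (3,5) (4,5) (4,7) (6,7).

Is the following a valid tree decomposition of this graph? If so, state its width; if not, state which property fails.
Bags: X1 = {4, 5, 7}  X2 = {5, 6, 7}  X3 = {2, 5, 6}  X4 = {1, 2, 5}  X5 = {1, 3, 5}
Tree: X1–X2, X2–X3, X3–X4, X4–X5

Yes; width 2.

Checking the three conditions: (i) the bags cover all of {1, 2, 3, 4, 5, 6, 7}; (ii) for each edge, some bag contains both endpoints; (iii) the bags containing any fixed vertex form a subtree. All hold, so the decomposition is valid with width 3 − 1 = 2.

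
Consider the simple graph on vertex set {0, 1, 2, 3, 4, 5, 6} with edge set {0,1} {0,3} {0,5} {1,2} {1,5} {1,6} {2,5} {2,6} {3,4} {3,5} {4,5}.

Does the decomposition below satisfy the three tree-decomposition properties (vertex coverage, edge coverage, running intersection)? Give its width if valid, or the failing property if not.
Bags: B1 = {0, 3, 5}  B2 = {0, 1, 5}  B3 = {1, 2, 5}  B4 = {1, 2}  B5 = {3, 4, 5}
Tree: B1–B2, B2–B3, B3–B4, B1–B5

No — vertex 6 appears in no bag.

A tree decomposition must satisfy three properties: every vertex lies in some bag; for every edge, both endpoints lie together in some bag; and for every vertex, the bags containing it form a connected subtree. Here vertex 6 appears in no bag, so the decomposition is invalid.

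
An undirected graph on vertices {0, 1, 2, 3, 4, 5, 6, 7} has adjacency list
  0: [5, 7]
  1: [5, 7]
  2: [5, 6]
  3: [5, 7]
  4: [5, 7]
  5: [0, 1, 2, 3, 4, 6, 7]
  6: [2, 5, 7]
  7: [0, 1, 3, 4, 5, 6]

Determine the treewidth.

2

A width-2 tree decomposition is:
Bags: B1 = {0, 5, 7}  B2 = {3, 5, 7}  B3 = {1, 5, 7}  B4 = {4, 5, 7}  B5 = {5, 6, 7}  B6 = {2, 5, 6}
Tree: B1–B2, B2–B3, B3–B4, B2–B5, B5–B6
Every bag has size at most 3, so the width is 3 − 1 = 2 and tw(G) ≤ 2. For the lower bound, the 3 vertices {2, 5, 6} are pairwise adjacent, and any tree decomposition puts a clique entirely inside one bag — forcing width ≥ 2. Hence tw(G) = 2 exactly.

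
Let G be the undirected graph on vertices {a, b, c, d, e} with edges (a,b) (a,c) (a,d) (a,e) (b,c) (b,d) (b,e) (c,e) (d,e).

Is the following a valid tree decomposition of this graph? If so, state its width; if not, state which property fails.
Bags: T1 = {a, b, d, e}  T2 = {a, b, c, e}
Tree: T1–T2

Every vertex of G appears in some bag (union = {a, b, c, d, e}); every edge is covered by a bag; and for each vertex v the set of bags containing v is connected in the bag tree. The decomposition is therefore valid. The largest bag has 4 vertices, so the width is 3.

Yes; width 3.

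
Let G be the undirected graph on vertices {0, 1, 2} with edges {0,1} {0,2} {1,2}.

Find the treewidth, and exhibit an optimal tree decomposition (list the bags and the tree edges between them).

A single bag containing all 3 vertices is trivially a valid decomposition of width 2. For the lower bound, the 3 vertices {0, 1, 2} are pairwise adjacent, and any tree decomposition puts a clique entirely inside one bag — forcing width ≥ 2. The upper and lower bounds meet at 2, so that is the treewidth.

Treewidth 2.
One optimal decomposition is:
Bags: B1 = {0, 1, 2}
Tree: (single bag)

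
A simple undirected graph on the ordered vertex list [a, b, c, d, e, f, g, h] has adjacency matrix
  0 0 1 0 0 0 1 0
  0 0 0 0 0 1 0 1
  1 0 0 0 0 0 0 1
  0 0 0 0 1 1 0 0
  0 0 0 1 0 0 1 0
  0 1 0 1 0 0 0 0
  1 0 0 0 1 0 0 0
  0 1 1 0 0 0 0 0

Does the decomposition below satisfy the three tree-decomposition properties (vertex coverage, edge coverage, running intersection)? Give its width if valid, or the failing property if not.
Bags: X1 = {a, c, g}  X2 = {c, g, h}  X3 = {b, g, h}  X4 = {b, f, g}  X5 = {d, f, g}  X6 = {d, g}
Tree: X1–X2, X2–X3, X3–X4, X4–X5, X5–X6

A tree decomposition must satisfy three properties: every vertex lies in some bag; for every edge, both endpoints lie together in some bag; and for every vertex, the bags containing it form a connected subtree. Here vertex e appears in no bag, so the decomposition is invalid.

No — vertex e appears in no bag.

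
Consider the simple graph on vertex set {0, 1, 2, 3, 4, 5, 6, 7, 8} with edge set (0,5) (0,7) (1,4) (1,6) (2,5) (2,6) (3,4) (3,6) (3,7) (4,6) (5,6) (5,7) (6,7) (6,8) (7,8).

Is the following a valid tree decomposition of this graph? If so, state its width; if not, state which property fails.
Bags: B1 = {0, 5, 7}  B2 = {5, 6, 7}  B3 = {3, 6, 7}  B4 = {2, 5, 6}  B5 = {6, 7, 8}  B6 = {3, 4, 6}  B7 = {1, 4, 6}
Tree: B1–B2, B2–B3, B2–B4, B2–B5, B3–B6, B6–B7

Yes; width 2.

Vertex coverage: the bags together contain {0, 1, 2, 3, 4, 5, 6, 7, 8}, the full vertex set. Edge coverage: each edge of G has both endpoints in at least one bag. Running intersection: for every vertex, the bags containing it form a connected subtree. All three properties hold, so this is a valid tree decomposition of width max|bag| − 1 = 2, and hence tw(G) ≤ 2.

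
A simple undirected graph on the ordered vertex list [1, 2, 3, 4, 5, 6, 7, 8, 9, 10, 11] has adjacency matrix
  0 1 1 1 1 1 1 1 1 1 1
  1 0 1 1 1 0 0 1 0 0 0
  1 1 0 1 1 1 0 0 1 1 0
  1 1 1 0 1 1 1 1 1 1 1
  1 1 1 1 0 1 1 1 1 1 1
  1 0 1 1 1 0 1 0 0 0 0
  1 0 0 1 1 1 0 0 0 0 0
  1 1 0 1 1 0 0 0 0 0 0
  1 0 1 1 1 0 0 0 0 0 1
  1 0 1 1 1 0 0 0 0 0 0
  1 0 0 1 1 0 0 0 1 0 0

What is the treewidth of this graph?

A width-4 tree decomposition is:
Bags: B1 = {1, 2, 4, 5, 8}  B2 = {1, 2, 3, 4, 5}  B3 = {1, 3, 4, 5, 6}  B4 = {1, 4, 5, 6, 7}  B5 = {1, 3, 4, 5, 9}  B6 = {1, 4, 5, 9, 11}  B7 = {1, 3, 4, 5, 10}
Tree: B1–B2, B2–B3, B3–B4, B3–B5, B5–B6, B5–B7
Every bag has size at most 5, so the width is 5 − 1 = 4 and tw(G) ≤ 4. On the other hand G contains the 5-clique {1, 2, 4, 5, 8}. A clique must lie in a single bag of any decomposition, so no decomposition can have width below 4. Hence tw(G) = 4 exactly.

4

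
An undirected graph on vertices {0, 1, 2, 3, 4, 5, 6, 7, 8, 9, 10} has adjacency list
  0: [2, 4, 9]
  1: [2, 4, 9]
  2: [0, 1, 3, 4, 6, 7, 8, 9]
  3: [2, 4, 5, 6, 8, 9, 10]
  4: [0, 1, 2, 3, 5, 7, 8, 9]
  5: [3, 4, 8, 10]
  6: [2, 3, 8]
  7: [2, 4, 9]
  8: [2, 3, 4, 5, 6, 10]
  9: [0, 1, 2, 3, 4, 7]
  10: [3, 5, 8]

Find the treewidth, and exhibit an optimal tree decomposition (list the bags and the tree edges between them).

Every bag has size at most 4, so the width is 4 − 1 = 3 and tw(G) ≤ 3. Conversely, {2, 3, 4, 8} is a clique of size 4, and the vertices of any clique must share a bag in every tree decomposition; so some bag has ≥ 4 vertices and tw(G) ≥ 3. Combining the bounds, tw(G) = 3.

Treewidth 3.
One such decomposition:
Bags: B1 = {1, 2, 4, 9}  B2 = {2, 3, 4, 9}  B3 = {2, 3, 4, 8}  B4 = {3, 4, 5, 8}  B5 = {3, 5, 8, 10}  B6 = {2, 3, 6, 8}  B7 = {2, 4, 7, 9}  B8 = {0, 2, 4, 9}
Tree: B1–B2, B2–B3, B3–B4, B4–B5, B3–B6, B2–B7, B7–B8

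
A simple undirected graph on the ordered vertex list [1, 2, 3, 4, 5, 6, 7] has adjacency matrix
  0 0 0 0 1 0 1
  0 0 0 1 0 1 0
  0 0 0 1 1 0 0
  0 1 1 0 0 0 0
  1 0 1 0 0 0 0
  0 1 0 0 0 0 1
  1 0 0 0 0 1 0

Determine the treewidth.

A width-2 tree decomposition is:
Bags: B1 = {3, 4, 5}  B2 = {1, 4, 5}  B3 = {1, 4, 7}  B4 = {4, 6, 7}  B5 = {2, 4, 6}
Tree: B1–B2, B2–B3, B3–B4, B4–B5
Every bag has size at most 3, so the width is 3 − 1 = 2 and tw(G) ≤ 2. The edges 4–3–5–1–7–6–2–4 form a cycle, so G is not a tree and its treewidth is at least 2. Hence tw(G) = 2 exactly.

2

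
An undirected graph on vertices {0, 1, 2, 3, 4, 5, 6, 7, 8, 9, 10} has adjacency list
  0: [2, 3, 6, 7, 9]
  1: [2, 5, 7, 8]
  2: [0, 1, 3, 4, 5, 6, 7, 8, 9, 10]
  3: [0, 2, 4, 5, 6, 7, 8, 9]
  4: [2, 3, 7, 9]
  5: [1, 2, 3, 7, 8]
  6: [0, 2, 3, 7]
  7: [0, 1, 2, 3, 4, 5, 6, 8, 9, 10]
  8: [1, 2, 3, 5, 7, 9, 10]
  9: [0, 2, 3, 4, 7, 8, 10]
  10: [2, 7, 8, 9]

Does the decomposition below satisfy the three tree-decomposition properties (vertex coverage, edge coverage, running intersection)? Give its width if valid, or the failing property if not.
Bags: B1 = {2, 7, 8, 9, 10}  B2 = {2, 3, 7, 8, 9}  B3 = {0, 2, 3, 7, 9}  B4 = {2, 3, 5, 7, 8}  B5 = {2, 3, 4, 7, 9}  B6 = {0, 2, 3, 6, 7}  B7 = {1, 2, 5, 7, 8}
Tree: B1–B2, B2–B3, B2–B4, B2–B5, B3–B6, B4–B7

Yes; width 4.

Checking the three conditions: (i) the bags cover all of {0, 1, 2, 3, 4, 5, 6, 7, 8, 9, 10}; (ii) for each edge, some bag contains both endpoints; (iii) the bags containing any fixed vertex form a subtree. All hold, so the decomposition is valid with width 5 − 1 = 4.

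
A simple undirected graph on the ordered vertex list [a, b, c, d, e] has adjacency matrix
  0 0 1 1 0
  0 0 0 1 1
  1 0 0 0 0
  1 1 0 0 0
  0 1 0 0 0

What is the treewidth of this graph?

A width-1 tree decomposition is:
Bags: B1 = {a, c}  B2 = {a, d}  B3 = {b, d}  B4 = {b, e}
Tree: B1–B2, B2–B3, B3–B4
Each bag holds 2 vertices, so the decomposition has width 1, which upper-bounds the treewidth. G has an edge, so its treewidth is at least 1. Therefore the treewidth is 1.

1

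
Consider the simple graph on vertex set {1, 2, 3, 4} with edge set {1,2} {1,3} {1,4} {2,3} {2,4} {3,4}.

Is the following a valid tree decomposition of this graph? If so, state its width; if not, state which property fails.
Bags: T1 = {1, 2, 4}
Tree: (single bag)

No — vertex 3 appears in no bag.

A tree decomposition must satisfy three properties: every vertex lies in some bag; for every edge, both endpoints lie together in some bag; and for every vertex, the bags containing it form a connected subtree. Here vertex 3 appears in no bag, so the decomposition is invalid.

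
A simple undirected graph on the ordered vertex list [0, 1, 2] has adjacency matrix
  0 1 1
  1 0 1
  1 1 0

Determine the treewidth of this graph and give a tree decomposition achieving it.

A single bag containing all 3 vertices is trivially a valid decomposition of width 2. Conversely, {0, 1, 2} is a clique of size 3, and the vertices of any clique must share a bag in every tree decomposition; so some bag has ≥ 3 vertices and tw(G) ≥ 2. Combining the bounds, tw(G) = 2.

Treewidth 2.
Bags: B1 = {0, 1, 2}
Tree: (single bag)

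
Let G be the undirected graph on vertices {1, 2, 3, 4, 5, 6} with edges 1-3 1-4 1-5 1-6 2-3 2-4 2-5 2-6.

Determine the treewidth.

2

A width-2 tree decomposition is:
Bags: B1 = {1, 2, 3}  B2 = {1, 2, 5}  B3 = {1, 2, 4}  B4 = {1, 2, 6}
Tree: B1–B2, B2–B3, B3–B4
The largest bag has 3 vertices, giving width 2; this decomposition certifies tw(G) ≤ 2. For the lower bound, G contains the cycle 3–1–5–2–3, so G is not a forest; only forests have treewidth ≤ 1, hence tw(G) ≥ 2. The upper and lower bounds meet at 2, so that is the treewidth.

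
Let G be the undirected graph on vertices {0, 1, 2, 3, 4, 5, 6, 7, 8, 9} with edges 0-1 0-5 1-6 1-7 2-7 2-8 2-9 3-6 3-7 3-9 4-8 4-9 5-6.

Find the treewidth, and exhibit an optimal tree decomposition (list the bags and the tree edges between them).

Each bag holds 3 vertices, so the decomposition has width 2, which upper-bounds the treewidth. Since 5–0–1–6–5 is a cycle in G, G is not acyclic. Forests are exactly the graphs of treewidth ≤ 1, so tw(G) ≥ 2. The upper and lower bounds meet at 2, so that is the treewidth.

Treewidth 2.
Bags: B1 = {0, 5, 6}  B2 = {0, 1, 6}  B3 = {1, 3, 6}  B4 = {1, 3, 7}  B5 = {3, 7, 9}  B6 = {2, 7, 9}  B7 = {2, 4, 9}  B8 = {2, 4, 8}
Tree: B1–B2, B2–B3, B3–B4, B4–B5, B5–B6, B6–B7, B7–B8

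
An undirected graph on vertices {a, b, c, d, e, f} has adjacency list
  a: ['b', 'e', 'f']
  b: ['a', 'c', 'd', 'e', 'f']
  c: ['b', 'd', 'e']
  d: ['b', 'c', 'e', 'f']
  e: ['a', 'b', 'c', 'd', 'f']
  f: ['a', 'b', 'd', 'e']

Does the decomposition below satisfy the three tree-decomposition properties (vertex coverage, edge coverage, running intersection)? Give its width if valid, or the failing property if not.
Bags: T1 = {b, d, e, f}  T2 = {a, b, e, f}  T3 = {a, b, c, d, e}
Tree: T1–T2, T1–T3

A tree decomposition must satisfy three properties: every vertex lies in some bag; for every edge, both endpoints lie together in some bag; and for every vertex, the bags containing it form a connected subtree. Here bags containing vertex a are not connected in the tree, so the decomposition is invalid.

No — bags containing vertex a are not connected in the tree.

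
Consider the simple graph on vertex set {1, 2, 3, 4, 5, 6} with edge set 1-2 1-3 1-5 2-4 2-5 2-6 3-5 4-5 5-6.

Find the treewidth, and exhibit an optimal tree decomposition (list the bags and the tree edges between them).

Every bag has size at most 3, so the width is 3 − 1 = 2 and tw(G) ≤ 2. On the other hand G contains the 3-clique {1, 2, 5}. A clique must lie in a single bag of any decomposition, so no decomposition can have width below 2. Hence tw(G) = 2 exactly.

Treewidth 2.
One such decomposition:
Bags: B1 = {1, 2, 5}  B2 = {2, 5, 6}  B3 = {1, 3, 5}  B4 = {2, 4, 5}
Tree: B1–B2, B1–B3, B1–B4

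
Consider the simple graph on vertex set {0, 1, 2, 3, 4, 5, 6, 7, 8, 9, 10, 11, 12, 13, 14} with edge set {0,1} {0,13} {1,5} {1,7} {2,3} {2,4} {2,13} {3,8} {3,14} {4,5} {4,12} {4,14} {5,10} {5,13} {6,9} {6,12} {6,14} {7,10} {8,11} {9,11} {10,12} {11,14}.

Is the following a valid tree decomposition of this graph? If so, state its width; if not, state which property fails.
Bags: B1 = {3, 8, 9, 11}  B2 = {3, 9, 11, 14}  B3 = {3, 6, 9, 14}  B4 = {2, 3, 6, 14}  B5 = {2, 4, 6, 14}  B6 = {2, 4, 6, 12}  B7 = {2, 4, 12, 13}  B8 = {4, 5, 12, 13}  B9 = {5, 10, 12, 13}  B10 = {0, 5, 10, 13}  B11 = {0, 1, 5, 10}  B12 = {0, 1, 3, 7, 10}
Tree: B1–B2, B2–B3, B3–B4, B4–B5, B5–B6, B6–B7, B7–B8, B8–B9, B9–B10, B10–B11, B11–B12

A tree decomposition must satisfy three properties: every vertex lies in some bag; for every edge, both endpoints lie together in some bag; and for every vertex, the bags containing it form a connected subtree. Here bags containing vertex 3 are not connected in the tree, so the decomposition is invalid.

No — bags containing vertex 3 are not connected in the tree.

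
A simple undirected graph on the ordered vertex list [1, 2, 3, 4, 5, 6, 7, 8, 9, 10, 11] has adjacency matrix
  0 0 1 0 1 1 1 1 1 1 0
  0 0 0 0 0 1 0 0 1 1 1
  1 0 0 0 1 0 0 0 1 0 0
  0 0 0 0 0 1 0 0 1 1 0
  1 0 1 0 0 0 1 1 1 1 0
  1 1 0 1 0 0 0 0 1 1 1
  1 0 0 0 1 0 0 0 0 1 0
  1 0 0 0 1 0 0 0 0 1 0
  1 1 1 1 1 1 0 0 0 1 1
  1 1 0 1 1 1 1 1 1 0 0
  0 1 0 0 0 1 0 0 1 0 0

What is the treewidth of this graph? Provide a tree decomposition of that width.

Every bag has size at most 4, so the width is 4 − 1 = 3 and tw(G) ≤ 3. On the other hand G contains the 4-clique {1, 5, 8, 10}. A clique must lie in a single bag of any decomposition, so no decomposition can have width below 3. Hence tw(G) = 3 exactly.

Treewidth 3.
One optimal decomposition is:
Bags: B1 = {1, 5, 9, 10}  B2 = {1, 5, 8, 10}  B3 = {1, 6, 9, 10}  B4 = {4, 6, 9, 10}  B5 = {2, 6, 9, 10}  B6 = {1, 3, 5, 9}  B7 = {1, 5, 7, 10}  B8 = {2, 6, 9, 11}
Tree: B1–B2, B1–B3, B3–B4, B3–B5, B1–B6, B2–B7, B5–B8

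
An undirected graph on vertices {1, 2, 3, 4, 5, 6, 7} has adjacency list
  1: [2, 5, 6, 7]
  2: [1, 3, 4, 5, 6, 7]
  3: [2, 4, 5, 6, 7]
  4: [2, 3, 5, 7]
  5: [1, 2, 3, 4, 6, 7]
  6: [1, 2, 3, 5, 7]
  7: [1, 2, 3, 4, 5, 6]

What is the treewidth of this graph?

4

A width-4 tree decomposition is:
Bags: B1 = {2, 3, 5, 6, 7}  B2 = {1, 2, 5, 6, 7}  B3 = {2, 3, 4, 5, 7}
Tree: B1–B2, B1–B3
Each bag holds 5 vertices, so the decomposition has width 4, which upper-bounds the treewidth. Conversely, {1, 2, 5, 6, 7} is a clique of size 5, and the vertices of any clique must share a bag in every tree decomposition; so some bag has ≥ 5 vertices and tw(G) ≥ 4. Hence tw(G) = 4 exactly.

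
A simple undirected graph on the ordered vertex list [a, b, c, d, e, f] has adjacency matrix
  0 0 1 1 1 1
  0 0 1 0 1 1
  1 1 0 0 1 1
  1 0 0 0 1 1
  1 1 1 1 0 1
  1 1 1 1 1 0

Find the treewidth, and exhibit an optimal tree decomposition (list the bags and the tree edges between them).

Every bag has size at most 4, so the width is 4 − 1 = 3 and tw(G) ≤ 3. On the other hand G contains the 4-clique {a, d, e, f}. A clique must lie in a single bag of any decomposition, so no decomposition can have width below 3. The upper and lower bounds meet at 3, so that is the treewidth.

Treewidth 3.
One optimal decomposition is:
Bags: B1 = {a, c, e, f}  B2 = {a, d, e, f}  B3 = {b, c, e, f}
Tree: B1–B2, B1–B3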